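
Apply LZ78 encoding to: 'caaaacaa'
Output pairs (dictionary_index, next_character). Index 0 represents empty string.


LZ78 encoding steps:
Dictionary: {0: ''}
Step 1: w='' (idx 0), next='c' -> output (0, 'c'), add 'c' as idx 1
Step 2: w='' (idx 0), next='a' -> output (0, 'a'), add 'a' as idx 2
Step 3: w='a' (idx 2), next='a' -> output (2, 'a'), add 'aa' as idx 3
Step 4: w='a' (idx 2), next='c' -> output (2, 'c'), add 'ac' as idx 4
Step 5: w='aa' (idx 3), end of input -> output (3, '')


Encoded: [(0, 'c'), (0, 'a'), (2, 'a'), (2, 'c'), (3, '')]


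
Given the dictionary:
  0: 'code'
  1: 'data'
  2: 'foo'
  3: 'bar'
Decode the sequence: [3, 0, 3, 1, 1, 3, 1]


Look up each index in the dictionary:
  3 -> 'bar'
  0 -> 'code'
  3 -> 'bar'
  1 -> 'data'
  1 -> 'data'
  3 -> 'bar'
  1 -> 'data'

Decoded: "bar code bar data data bar data"


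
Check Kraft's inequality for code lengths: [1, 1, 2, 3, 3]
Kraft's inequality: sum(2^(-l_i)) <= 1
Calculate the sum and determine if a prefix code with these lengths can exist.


Sum = 2^(-1) + 2^(-1) + 2^(-2) + 2^(-3) + 2^(-3)
    = 0.5 + 0.5 + 0.25 + 0.125 + 0.125
    = 12/8 = 1.5
Since 1.5 > 1, Kraft's inequality is NOT satisfied.
A prefix code with these lengths CANNOT exist.

Kraft sum = 1.5. Not satisfied.


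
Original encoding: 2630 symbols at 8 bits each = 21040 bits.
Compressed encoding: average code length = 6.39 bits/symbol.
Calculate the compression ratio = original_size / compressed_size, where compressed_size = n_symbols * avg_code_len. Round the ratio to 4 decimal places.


original_size = n_symbols * orig_bits = 2630 * 8 = 21040 bits
compressed_size = n_symbols * avg_code_len = 2630 * 6.39 = 16805.7 bits
ratio = original_size / compressed_size = 21040 / 16805.7 = 1.252

Compression ratio = 1.252


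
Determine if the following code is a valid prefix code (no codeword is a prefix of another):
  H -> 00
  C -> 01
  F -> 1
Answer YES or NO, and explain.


Checking each pair (does one codeword prefix another?):
  H='00' vs C='01': no prefix
  H='00' vs F='1': no prefix
  C='01' vs H='00': no prefix
  C='01' vs F='1': no prefix
  F='1' vs H='00': no prefix
  F='1' vs C='01': no prefix
No violation found over all pairs.

YES -- this is a valid prefix code. No codeword is a prefix of any other codeword.


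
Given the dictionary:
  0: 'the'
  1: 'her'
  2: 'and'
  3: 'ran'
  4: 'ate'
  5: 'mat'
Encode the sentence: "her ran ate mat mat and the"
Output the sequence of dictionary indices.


Look up each word in the dictionary:
  'her' -> 1
  'ran' -> 3
  'ate' -> 4
  'mat' -> 5
  'mat' -> 5
  'and' -> 2
  'the' -> 0

Encoded: [1, 3, 4, 5, 5, 2, 0]


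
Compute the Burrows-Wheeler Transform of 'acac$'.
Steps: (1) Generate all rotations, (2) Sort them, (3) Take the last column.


Rotations (sorted):
  0: $acac -> last char: c
  1: ac$ac -> last char: c
  2: acac$ -> last char: $
  3: c$aca -> last char: a
  4: cac$a -> last char: a


BWT = cc$aa


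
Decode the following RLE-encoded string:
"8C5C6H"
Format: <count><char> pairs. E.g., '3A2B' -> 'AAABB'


Expanding each <count><char> pair:
  8C -> 'CCCCCCCC'
  5C -> 'CCCCC'
  6H -> 'HHHHHH'

Decoded = CCCCCCCCCCCCCHHHHHH


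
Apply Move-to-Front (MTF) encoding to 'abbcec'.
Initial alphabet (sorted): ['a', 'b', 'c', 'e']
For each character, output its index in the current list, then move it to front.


MTF encoding:
'a': index 0 in ['a', 'b', 'c', 'e'] -> ['a', 'b', 'c', 'e']
'b': index 1 in ['a', 'b', 'c', 'e'] -> ['b', 'a', 'c', 'e']
'b': index 0 in ['b', 'a', 'c', 'e'] -> ['b', 'a', 'c', 'e']
'c': index 2 in ['b', 'a', 'c', 'e'] -> ['c', 'b', 'a', 'e']
'e': index 3 in ['c', 'b', 'a', 'e'] -> ['e', 'c', 'b', 'a']
'c': index 1 in ['e', 'c', 'b', 'a'] -> ['c', 'e', 'b', 'a']


Output: [0, 1, 0, 2, 3, 1]


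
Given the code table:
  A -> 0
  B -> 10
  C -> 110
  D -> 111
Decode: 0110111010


Decoding:
0 -> A
110 -> C
111 -> D
0 -> A
10 -> B


Result: ACDAB


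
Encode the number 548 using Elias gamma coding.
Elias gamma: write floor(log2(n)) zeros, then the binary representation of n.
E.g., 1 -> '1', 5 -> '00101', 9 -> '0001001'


num_bits = floor(log2(548)) + 1 = 10
leading_zeros = num_bits - 1 = 9
binary(548) = 1000100100

Elias gamma(548) = '000000000' + '1000100100' = 0000000001000100100 (19 bits)


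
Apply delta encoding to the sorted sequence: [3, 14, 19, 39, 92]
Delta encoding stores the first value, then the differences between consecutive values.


First value: 3
Deltas:
  14 - 3 = 11
  19 - 14 = 5
  39 - 19 = 20
  92 - 39 = 53


Delta encoded: [3, 11, 5, 20, 53]


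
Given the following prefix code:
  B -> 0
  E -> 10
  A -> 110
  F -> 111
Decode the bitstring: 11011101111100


Decoding step by step:
Bits 110 -> A
Bits 111 -> F
Bits 0 -> B
Bits 111 -> F
Bits 110 -> A
Bits 0 -> B


Decoded message: AFBFAB


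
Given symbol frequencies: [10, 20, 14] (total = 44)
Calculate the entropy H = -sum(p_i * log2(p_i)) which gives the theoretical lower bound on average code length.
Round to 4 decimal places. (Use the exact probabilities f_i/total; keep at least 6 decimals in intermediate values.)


Per-symbol terms -p_i * log2(p_i) with p_i = f_i/44:
  p = 10/44 = 0.227273: log2(p) = -2.137504, -p*log2(p) = 0.485796
  p = 20/44 = 0.454545: log2(p) = -1.137504, -p*log2(p) = 0.517047
  p = 14/44 = 0.318182: log2(p) = -1.652077, -p*log2(p) = 0.525661
H = 0.485796 + 0.517047 + 0.525661 = 1.528504

H = 1.5285 bits/symbol


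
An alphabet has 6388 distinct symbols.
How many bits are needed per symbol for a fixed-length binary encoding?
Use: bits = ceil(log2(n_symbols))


log2(6388) = 12.6411
Bracket: 2^12 = 4096 < 6388 <= 2^13 = 8192
So ceil(log2(6388)) = 13

bits = ceil(log2(6388)) = ceil(12.6411) = 13 bits


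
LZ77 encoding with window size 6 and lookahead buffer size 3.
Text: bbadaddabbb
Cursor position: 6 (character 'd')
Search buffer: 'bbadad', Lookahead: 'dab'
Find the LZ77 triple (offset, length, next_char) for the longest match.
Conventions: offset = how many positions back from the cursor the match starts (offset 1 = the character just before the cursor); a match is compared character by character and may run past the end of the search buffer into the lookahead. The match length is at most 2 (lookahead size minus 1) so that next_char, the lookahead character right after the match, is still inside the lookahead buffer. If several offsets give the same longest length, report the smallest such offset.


Try each offset into the search buffer:
  offset=1 (pos 5, char 'd'): match length 1
  offset=2 (pos 4, char 'a'): match length 0
  offset=3 (pos 3, char 'd'): match length 2
  offset=4 (pos 2, char 'a'): match length 0
  offset=5 (pos 1, char 'b'): match length 0
  offset=6 (pos 0, char 'b'): match length 0
Longest match has length 2 at offset 3.
next_char = character at position 6 + 2 = 8 -> 'b'

Best match: offset=3, length=2 (matching 'da' starting at position 3)
LZ77 triple: (3, 2, 'b')


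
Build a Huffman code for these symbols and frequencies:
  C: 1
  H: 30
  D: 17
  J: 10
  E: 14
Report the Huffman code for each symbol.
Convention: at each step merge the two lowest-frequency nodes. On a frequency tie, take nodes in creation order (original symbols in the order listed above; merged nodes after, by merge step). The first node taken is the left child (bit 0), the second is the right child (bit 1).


Huffman tree construction:
Step 1: Merge C(1) + J(10) = 11
Step 2: Merge (C+J)(11) + E(14) = 25
Step 3: Merge D(17) + ((C+J)+E)(25) = 42
Step 4: Merge H(30) + (D+((C+J)+E))(42) = 72
Read each symbol's code off the tree from the root (left child = 0, right child = 1).

Codes:
  C: 1100 (length 4)
  H: 0 (length 1)
  D: 10 (length 2)
  J: 1101 (length 4)
  E: 111 (length 3)
Average code length: 150/72 = 2.0833 bits/symbol


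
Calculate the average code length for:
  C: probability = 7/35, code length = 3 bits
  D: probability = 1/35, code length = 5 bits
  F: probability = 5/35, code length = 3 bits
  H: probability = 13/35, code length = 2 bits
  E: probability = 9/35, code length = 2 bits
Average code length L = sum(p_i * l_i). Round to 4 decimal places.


Weighted contributions p_i * l_i:
  C: (7/35) * 3 = 21/35
  D: (1/35) * 5 = 5/35
  F: (5/35) * 3 = 15/35
  H: (13/35) * 2 = 26/35
  E: (9/35) * 2 = 18/35
Sum = (21 + 5 + 15 + 26 + 18)/35 = 85/35

L = 85/35 = 2.4286 bits/symbol


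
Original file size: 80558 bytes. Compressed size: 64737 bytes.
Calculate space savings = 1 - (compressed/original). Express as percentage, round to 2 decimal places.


ratio = compressed/original = 64737/80558 = 0.803607
savings = 1 - ratio = 1 - 0.803607 = 0.196393
as a percentage: 0.196393 * 100 = 19.64%

Space savings = 1 - 64737/80558 = 19.64%


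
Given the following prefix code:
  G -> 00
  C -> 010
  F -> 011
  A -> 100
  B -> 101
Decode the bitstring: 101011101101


Decoding step by step:
Bits 101 -> B
Bits 011 -> F
Bits 101 -> B
Bits 101 -> B


Decoded message: BFBB


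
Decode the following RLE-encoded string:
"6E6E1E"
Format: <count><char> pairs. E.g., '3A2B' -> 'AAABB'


Expanding each <count><char> pair:
  6E -> 'EEEEEE'
  6E -> 'EEEEEE'
  1E -> 'E'

Decoded = EEEEEEEEEEEEE


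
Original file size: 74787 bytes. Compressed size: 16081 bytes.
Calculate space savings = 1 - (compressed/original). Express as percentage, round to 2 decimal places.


ratio = compressed/original = 16081/74787 = 0.215024
savings = 1 - ratio = 1 - 0.215024 = 0.784976
as a percentage: 0.784976 * 100 = 78.5%

Space savings = 1 - 16081/74787 = 78.5%


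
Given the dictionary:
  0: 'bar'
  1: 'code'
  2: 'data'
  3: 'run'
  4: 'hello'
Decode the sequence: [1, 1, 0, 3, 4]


Look up each index in the dictionary:
  1 -> 'code'
  1 -> 'code'
  0 -> 'bar'
  3 -> 'run'
  4 -> 'hello'

Decoded: "code code bar run hello"


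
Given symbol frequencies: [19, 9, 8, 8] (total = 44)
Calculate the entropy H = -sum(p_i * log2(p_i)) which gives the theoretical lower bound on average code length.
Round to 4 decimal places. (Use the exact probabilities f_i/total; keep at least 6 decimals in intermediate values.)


Per-symbol terms -p_i * log2(p_i) with p_i = f_i/44:
  p = 19/44 = 0.431818: log2(p) = -1.211504, -p*log2(p) = 0.523149
  p = 9/44 = 0.204545: log2(p) = -2.289507, -p*log2(p) = 0.468308
  p = 8/44 = 0.181818: log2(p) = -2.459432, -p*log2(p) = 0.447169
  p = 8/44 = 0.181818: log2(p) = -2.459432, -p*log2(p) = 0.447169
H = 0.523149 + 0.468308 + 0.447169 + 0.447169 = 1.885795

H = 1.8858 bits/symbol


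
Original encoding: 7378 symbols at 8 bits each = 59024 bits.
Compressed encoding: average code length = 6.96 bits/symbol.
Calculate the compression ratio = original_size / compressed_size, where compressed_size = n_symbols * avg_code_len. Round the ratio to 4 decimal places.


original_size = n_symbols * orig_bits = 7378 * 8 = 59024 bits
compressed_size = n_symbols * avg_code_len = 7378 * 6.96 = 51350.88 bits
ratio = original_size / compressed_size = 59024 / 51350.88 = 1.1494

Compression ratio = 1.1494


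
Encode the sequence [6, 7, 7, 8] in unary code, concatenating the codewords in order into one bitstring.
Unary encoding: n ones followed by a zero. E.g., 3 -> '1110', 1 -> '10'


Encode each number as n ones followed by a terminating 0:
  6 -> 1111110 (7 bits)
  7 -> 11111110 (8 bits)
  7 -> 11111110 (8 bits)
  8 -> 111111110 (9 bits)
Total length = 7 + 8 + 8 + 9 = 32 bits.

Unary([6, 7, 7, 8]) = 11111101111111011111110111111110 (32 bits)


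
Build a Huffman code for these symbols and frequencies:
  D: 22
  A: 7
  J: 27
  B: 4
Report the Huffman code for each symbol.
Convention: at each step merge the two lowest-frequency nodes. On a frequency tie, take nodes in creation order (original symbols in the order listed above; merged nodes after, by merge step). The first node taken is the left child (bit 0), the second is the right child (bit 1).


Huffman tree construction:
Step 1: Merge B(4) + A(7) = 11
Step 2: Merge (B+A)(11) + D(22) = 33
Step 3: Merge J(27) + ((B+A)+D)(33) = 60
Read each symbol's code off the tree from the root (left child = 0, right child = 1).

Codes:
  D: 11 (length 2)
  A: 101 (length 3)
  J: 0 (length 1)
  B: 100 (length 3)
Average code length: 104/60 = 1.7333 bits/symbol


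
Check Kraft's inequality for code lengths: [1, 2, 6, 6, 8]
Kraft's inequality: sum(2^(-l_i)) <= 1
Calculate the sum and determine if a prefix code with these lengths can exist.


Sum = 2^(-1) + 2^(-2) + 2^(-6) + 2^(-6) + 2^(-8)
    = 0.5 + 0.25 + 0.015625 + 0.015625 + 0.00390625
    = 201/256 = 0.78515625
Since 0.78515625 <= 1, Kraft's inequality IS satisfied.
A prefix code with these lengths CAN exist.

Kraft sum = 0.78515625. Satisfied.


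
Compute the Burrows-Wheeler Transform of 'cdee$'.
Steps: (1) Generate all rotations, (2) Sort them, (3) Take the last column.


Rotations (sorted):
  0: $cdee -> last char: e
  1: cdee$ -> last char: $
  2: dee$c -> last char: c
  3: e$cde -> last char: e
  4: ee$cd -> last char: d


BWT = e$ced


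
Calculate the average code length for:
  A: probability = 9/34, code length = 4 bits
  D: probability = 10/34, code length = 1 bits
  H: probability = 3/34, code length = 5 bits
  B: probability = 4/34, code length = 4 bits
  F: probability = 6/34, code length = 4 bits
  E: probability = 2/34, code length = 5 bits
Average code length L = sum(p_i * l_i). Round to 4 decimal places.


Weighted contributions p_i * l_i:
  A: (9/34) * 4 = 36/34
  D: (10/34) * 1 = 10/34
  H: (3/34) * 5 = 15/34
  B: (4/34) * 4 = 16/34
  F: (6/34) * 4 = 24/34
  E: (2/34) * 5 = 10/34
Sum = (36 + 10 + 15 + 16 + 24 + 10)/34 = 111/34

L = 111/34 = 3.2647 bits/symbol


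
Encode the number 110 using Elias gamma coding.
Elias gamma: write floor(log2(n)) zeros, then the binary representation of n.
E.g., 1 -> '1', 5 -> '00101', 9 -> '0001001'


num_bits = floor(log2(110)) + 1 = 7
leading_zeros = num_bits - 1 = 6
binary(110) = 1101110

Elias gamma(110) = '000000' + '1101110' = 0000001101110 (13 bits)


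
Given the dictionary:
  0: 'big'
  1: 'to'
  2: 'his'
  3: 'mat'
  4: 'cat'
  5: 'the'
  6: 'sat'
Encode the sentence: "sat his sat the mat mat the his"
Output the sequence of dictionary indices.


Look up each word in the dictionary:
  'sat' -> 6
  'his' -> 2
  'sat' -> 6
  'the' -> 5
  'mat' -> 3
  'mat' -> 3
  'the' -> 5
  'his' -> 2

Encoded: [6, 2, 6, 5, 3, 3, 5, 2]


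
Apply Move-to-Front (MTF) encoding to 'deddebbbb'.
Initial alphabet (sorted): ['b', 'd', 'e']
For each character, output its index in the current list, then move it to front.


MTF encoding:
'd': index 1 in ['b', 'd', 'e'] -> ['d', 'b', 'e']
'e': index 2 in ['d', 'b', 'e'] -> ['e', 'd', 'b']
'd': index 1 in ['e', 'd', 'b'] -> ['d', 'e', 'b']
'd': index 0 in ['d', 'e', 'b'] -> ['d', 'e', 'b']
'e': index 1 in ['d', 'e', 'b'] -> ['e', 'd', 'b']
'b': index 2 in ['e', 'd', 'b'] -> ['b', 'e', 'd']
'b': index 0 in ['b', 'e', 'd'] -> ['b', 'e', 'd']
'b': index 0 in ['b', 'e', 'd'] -> ['b', 'e', 'd']
'b': index 0 in ['b', 'e', 'd'] -> ['b', 'e', 'd']


Output: [1, 2, 1, 0, 1, 2, 0, 0, 0]


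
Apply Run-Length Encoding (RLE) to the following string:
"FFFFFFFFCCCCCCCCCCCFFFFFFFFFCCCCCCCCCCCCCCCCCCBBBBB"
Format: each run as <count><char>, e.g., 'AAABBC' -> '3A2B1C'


Scanning runs left to right:
  i=0: run of 'F' x 8 -> '8F'
  i=8: run of 'C' x 11 -> '11C'
  i=19: run of 'F' x 9 -> '9F'
  i=28: run of 'C' x 18 -> '18C'
  i=46: run of 'B' x 5 -> '5B'

RLE = 8F11C9F18C5B


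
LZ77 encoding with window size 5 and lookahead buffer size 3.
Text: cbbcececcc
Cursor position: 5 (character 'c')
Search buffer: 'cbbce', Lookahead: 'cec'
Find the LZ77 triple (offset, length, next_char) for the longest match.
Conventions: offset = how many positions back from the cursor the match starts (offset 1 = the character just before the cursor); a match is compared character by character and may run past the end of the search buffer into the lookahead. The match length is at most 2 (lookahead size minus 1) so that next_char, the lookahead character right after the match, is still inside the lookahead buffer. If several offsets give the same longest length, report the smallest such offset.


Try each offset into the search buffer:
  offset=1 (pos 4, char 'e'): match length 0
  offset=2 (pos 3, char 'c'): match length 2
  offset=3 (pos 2, char 'b'): match length 0
  offset=4 (pos 1, char 'b'): match length 0
  offset=5 (pos 0, char 'c'): match length 1
Longest match has length 2 at offset 2.
next_char = character at position 5 + 2 = 7 -> 'c'

Best match: offset=2, length=2 (matching 'ce' starting at position 3)
LZ77 triple: (2, 2, 'c')


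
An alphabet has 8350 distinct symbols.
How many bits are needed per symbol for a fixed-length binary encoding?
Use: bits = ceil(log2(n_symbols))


log2(8350) = 13.0276
Bracket: 2^13 = 8192 < 8350 <= 2^14 = 16384
So ceil(log2(8350)) = 14

bits = ceil(log2(8350)) = ceil(13.0276) = 14 bits


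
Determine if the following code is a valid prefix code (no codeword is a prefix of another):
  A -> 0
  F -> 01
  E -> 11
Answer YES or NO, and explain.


Checking each pair (does one codeword prefix another?):
  A='0' vs F='01': prefix -- VIOLATION

NO -- this is NOT a valid prefix code. A (0) is a prefix of F (01).


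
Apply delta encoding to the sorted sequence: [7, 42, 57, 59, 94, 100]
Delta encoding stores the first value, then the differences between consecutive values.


First value: 7
Deltas:
  42 - 7 = 35
  57 - 42 = 15
  59 - 57 = 2
  94 - 59 = 35
  100 - 94 = 6


Delta encoded: [7, 35, 15, 2, 35, 6]


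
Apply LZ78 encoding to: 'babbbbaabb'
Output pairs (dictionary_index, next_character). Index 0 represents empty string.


LZ78 encoding steps:
Dictionary: {0: ''}
Step 1: w='' (idx 0), next='b' -> output (0, 'b'), add 'b' as idx 1
Step 2: w='' (idx 0), next='a' -> output (0, 'a'), add 'a' as idx 2
Step 3: w='b' (idx 1), next='b' -> output (1, 'b'), add 'bb' as idx 3
Step 4: w='bb' (idx 3), next='a' -> output (3, 'a'), add 'bba' as idx 4
Step 5: w='a' (idx 2), next='b' -> output (2, 'b'), add 'ab' as idx 5
Step 6: w='b' (idx 1), end of input -> output (1, '')


Encoded: [(0, 'b'), (0, 'a'), (1, 'b'), (3, 'a'), (2, 'b'), (1, '')]


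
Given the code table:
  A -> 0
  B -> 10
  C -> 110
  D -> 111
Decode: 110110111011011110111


Decoding:
110 -> C
110 -> C
111 -> D
0 -> A
110 -> C
111 -> D
10 -> B
111 -> D


Result: CCDACDBD


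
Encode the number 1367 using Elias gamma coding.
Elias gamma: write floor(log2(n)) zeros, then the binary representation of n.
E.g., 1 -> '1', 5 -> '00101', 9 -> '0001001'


num_bits = floor(log2(1367)) + 1 = 11
leading_zeros = num_bits - 1 = 10
binary(1367) = 10101010111

Elias gamma(1367) = '0000000000' + '10101010111' = 000000000010101010111 (21 bits)


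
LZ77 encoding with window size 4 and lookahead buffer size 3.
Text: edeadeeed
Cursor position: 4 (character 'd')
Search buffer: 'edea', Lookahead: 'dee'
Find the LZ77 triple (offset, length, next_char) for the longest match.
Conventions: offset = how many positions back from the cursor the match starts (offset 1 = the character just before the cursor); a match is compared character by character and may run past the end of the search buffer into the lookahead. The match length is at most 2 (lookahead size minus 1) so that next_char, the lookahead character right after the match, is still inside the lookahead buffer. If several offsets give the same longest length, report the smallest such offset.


Try each offset into the search buffer:
  offset=1 (pos 3, char 'a'): match length 0
  offset=2 (pos 2, char 'e'): match length 0
  offset=3 (pos 1, char 'd'): match length 2
  offset=4 (pos 0, char 'e'): match length 0
Longest match has length 2 at offset 3.
next_char = character at position 4 + 2 = 6 -> 'e'

Best match: offset=3, length=2 (matching 'de' starting at position 1)
LZ77 triple: (3, 2, 'e')


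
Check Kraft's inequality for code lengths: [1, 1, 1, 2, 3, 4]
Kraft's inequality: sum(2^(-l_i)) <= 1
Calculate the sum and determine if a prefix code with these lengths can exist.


Sum = 2^(-1) + 2^(-1) + 2^(-1) + 2^(-2) + 2^(-3) + 2^(-4)
    = 0.5 + 0.5 + 0.5 + 0.25 + 0.125 + 0.0625
    = 31/16 = 1.9375
Since 1.9375 > 1, Kraft's inequality is NOT satisfied.
A prefix code with these lengths CANNOT exist.

Kraft sum = 1.9375. Not satisfied.


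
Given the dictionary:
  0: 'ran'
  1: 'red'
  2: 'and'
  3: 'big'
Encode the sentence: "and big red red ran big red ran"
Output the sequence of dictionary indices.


Look up each word in the dictionary:
  'and' -> 2
  'big' -> 3
  'red' -> 1
  'red' -> 1
  'ran' -> 0
  'big' -> 3
  'red' -> 1
  'ran' -> 0

Encoded: [2, 3, 1, 1, 0, 3, 1, 0]


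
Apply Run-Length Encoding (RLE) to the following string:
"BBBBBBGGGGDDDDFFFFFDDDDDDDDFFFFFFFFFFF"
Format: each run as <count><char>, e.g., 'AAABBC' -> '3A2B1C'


Scanning runs left to right:
  i=0: run of 'B' x 6 -> '6B'
  i=6: run of 'G' x 4 -> '4G'
  i=10: run of 'D' x 4 -> '4D'
  i=14: run of 'F' x 5 -> '5F'
  i=19: run of 'D' x 8 -> '8D'
  i=27: run of 'F' x 11 -> '11F'

RLE = 6B4G4D5F8D11F


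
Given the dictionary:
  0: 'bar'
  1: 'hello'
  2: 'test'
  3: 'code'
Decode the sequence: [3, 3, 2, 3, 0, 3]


Look up each index in the dictionary:
  3 -> 'code'
  3 -> 'code'
  2 -> 'test'
  3 -> 'code'
  0 -> 'bar'
  3 -> 'code'

Decoded: "code code test code bar code"


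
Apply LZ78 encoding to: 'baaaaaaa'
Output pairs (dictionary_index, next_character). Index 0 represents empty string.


LZ78 encoding steps:
Dictionary: {0: ''}
Step 1: w='' (idx 0), next='b' -> output (0, 'b'), add 'b' as idx 1
Step 2: w='' (idx 0), next='a' -> output (0, 'a'), add 'a' as idx 2
Step 3: w='a' (idx 2), next='a' -> output (2, 'a'), add 'aa' as idx 3
Step 4: w='aa' (idx 3), next='a' -> output (3, 'a'), add 'aaa' as idx 4
Step 5: w='a' (idx 2), end of input -> output (2, '')


Encoded: [(0, 'b'), (0, 'a'), (2, 'a'), (3, 'a'), (2, '')]


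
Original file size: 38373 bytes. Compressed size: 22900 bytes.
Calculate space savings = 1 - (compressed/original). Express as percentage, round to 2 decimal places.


ratio = compressed/original = 22900/38373 = 0.596774
savings = 1 - ratio = 1 - 0.596774 = 0.403226
as a percentage: 0.403226 * 100 = 40.32%

Space savings = 1 - 22900/38373 = 40.32%


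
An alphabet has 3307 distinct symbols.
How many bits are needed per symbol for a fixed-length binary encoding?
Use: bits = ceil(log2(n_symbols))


log2(3307) = 11.6913
Bracket: 2^11 = 2048 < 3307 <= 2^12 = 4096
So ceil(log2(3307)) = 12

bits = ceil(log2(3307)) = ceil(11.6913) = 12 bits


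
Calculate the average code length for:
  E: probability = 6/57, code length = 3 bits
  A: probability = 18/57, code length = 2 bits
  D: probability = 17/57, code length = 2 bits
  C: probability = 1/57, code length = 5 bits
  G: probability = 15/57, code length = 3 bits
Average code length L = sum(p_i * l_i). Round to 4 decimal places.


Weighted contributions p_i * l_i:
  E: (6/57) * 3 = 18/57
  A: (18/57) * 2 = 36/57
  D: (17/57) * 2 = 34/57
  C: (1/57) * 5 = 5/57
  G: (15/57) * 3 = 45/57
Sum = (18 + 36 + 34 + 5 + 45)/57 = 138/57

L = 138/57 = 2.4211 bits/symbol


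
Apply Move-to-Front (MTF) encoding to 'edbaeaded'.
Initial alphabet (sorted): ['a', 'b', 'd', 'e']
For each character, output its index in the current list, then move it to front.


MTF encoding:
'e': index 3 in ['a', 'b', 'd', 'e'] -> ['e', 'a', 'b', 'd']
'd': index 3 in ['e', 'a', 'b', 'd'] -> ['d', 'e', 'a', 'b']
'b': index 3 in ['d', 'e', 'a', 'b'] -> ['b', 'd', 'e', 'a']
'a': index 3 in ['b', 'd', 'e', 'a'] -> ['a', 'b', 'd', 'e']
'e': index 3 in ['a', 'b', 'd', 'e'] -> ['e', 'a', 'b', 'd']
'a': index 1 in ['e', 'a', 'b', 'd'] -> ['a', 'e', 'b', 'd']
'd': index 3 in ['a', 'e', 'b', 'd'] -> ['d', 'a', 'e', 'b']
'e': index 2 in ['d', 'a', 'e', 'b'] -> ['e', 'd', 'a', 'b']
'd': index 1 in ['e', 'd', 'a', 'b'] -> ['d', 'e', 'a', 'b']


Output: [3, 3, 3, 3, 3, 1, 3, 2, 1]


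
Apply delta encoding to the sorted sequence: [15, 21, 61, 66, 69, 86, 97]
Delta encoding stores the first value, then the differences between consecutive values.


First value: 15
Deltas:
  21 - 15 = 6
  61 - 21 = 40
  66 - 61 = 5
  69 - 66 = 3
  86 - 69 = 17
  97 - 86 = 11


Delta encoded: [15, 6, 40, 5, 3, 17, 11]


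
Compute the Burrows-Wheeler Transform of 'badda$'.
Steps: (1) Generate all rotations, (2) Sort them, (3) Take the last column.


Rotations (sorted):
  0: $badda -> last char: a
  1: a$badd -> last char: d
  2: adda$b -> last char: b
  3: badda$ -> last char: $
  4: da$bad -> last char: d
  5: dda$ba -> last char: a


BWT = adb$da


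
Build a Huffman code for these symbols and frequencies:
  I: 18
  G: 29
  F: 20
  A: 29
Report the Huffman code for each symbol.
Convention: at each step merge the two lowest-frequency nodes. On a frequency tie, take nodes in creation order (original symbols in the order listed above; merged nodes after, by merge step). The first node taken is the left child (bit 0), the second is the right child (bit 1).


Huffman tree construction:
Step 1: Merge I(18) + F(20) = 38
Step 2: Merge G(29) + A(29) = 58
Step 3: Merge (I+F)(38) + (G+A)(58) = 96
Read each symbol's code off the tree from the root (left child = 0, right child = 1).

Codes:
  I: 00 (length 2)
  G: 10 (length 2)
  F: 01 (length 2)
  A: 11 (length 2)
Average code length: 192/96 = 2.0000 bits/symbol


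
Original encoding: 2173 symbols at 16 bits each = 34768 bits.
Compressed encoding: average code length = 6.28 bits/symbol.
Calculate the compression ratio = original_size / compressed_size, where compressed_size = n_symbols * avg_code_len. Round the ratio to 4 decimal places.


original_size = n_symbols * orig_bits = 2173 * 16 = 34768 bits
compressed_size = n_symbols * avg_code_len = 2173 * 6.28 = 13646.44 bits
ratio = original_size / compressed_size = 34768 / 13646.44 = 2.5478

Compression ratio = 2.5478


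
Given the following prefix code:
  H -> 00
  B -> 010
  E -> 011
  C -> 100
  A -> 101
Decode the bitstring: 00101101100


Decoding step by step:
Bits 00 -> H
Bits 101 -> A
Bits 101 -> A
Bits 100 -> C


Decoded message: HAAC


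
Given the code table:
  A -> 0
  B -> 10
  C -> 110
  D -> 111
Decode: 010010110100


Decoding:
0 -> A
10 -> B
0 -> A
10 -> B
110 -> C
10 -> B
0 -> A


Result: ABABCBA


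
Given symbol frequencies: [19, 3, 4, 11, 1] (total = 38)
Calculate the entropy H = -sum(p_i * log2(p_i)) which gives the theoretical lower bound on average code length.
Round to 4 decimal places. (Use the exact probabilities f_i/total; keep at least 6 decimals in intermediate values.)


Per-symbol terms -p_i * log2(p_i) with p_i = f_i/38:
  p = 19/38 = 0.500000: log2(p) = -1.000000, -p*log2(p) = 0.500000
  p = 3/38 = 0.078947: log2(p) = -3.662965, -p*log2(p) = 0.289181
  p = 4/38 = 0.105263: log2(p) = -3.247928, -p*log2(p) = 0.341887
  p = 11/38 = 0.289474: log2(p) = -1.788496, -p*log2(p) = 0.517722
  p = 1/38 = 0.026316: log2(p) = -5.247928, -p*log2(p) = 0.138103
H = 0.500000 + 0.289181 + 0.341887 + 0.517722 + 0.138103 = 1.786893

H = 1.7869 bits/symbol


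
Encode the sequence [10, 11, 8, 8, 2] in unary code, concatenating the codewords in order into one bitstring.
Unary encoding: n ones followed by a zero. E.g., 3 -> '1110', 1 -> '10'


Encode each number as n ones followed by a terminating 0:
  10 -> 11111111110 (11 bits)
  11 -> 111111111110 (12 bits)
  8 -> 111111110 (9 bits)
  8 -> 111111110 (9 bits)
  2 -> 110 (3 bits)
Total length = 11 + 12 + 9 + 9 + 3 = 44 bits.

Unary([10, 11, 8, 8, 2]) = 11111111110111111111110111111110111111110110 (44 bits)


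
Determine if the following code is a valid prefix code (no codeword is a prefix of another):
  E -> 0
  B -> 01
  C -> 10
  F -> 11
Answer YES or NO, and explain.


Checking each pair (does one codeword prefix another?):
  E='0' vs B='01': prefix -- VIOLATION

NO -- this is NOT a valid prefix code. E (0) is a prefix of B (01).


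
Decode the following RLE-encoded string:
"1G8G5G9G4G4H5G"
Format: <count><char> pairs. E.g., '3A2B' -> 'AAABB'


Expanding each <count><char> pair:
  1G -> 'G'
  8G -> 'GGGGGGGG'
  5G -> 'GGGGG'
  9G -> 'GGGGGGGGG'
  4G -> 'GGGG'
  4H -> 'HHHH'
  5G -> 'GGGGG'

Decoded = GGGGGGGGGGGGGGGGGGGGGGGGGGGHHHHGGGGG


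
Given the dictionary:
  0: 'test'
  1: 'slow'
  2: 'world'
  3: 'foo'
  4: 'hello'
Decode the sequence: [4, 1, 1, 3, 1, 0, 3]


Look up each index in the dictionary:
  4 -> 'hello'
  1 -> 'slow'
  1 -> 'slow'
  3 -> 'foo'
  1 -> 'slow'
  0 -> 'test'
  3 -> 'foo'

Decoded: "hello slow slow foo slow test foo"


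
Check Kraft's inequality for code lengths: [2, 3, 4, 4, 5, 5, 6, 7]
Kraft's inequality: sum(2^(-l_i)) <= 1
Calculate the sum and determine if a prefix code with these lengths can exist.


Sum = 2^(-2) + 2^(-3) + 2^(-4) + 2^(-4) + 2^(-5) + 2^(-5) + 2^(-6) + 2^(-7)
    = 0.25 + 0.125 + 0.0625 + 0.0625 + 0.03125 + 0.03125 + 0.015625 + 0.0078125
    = 75/128 = 0.5859375
Since 0.5859375 <= 1, Kraft's inequality IS satisfied.
A prefix code with these lengths CAN exist.

Kraft sum = 0.5859375. Satisfied.


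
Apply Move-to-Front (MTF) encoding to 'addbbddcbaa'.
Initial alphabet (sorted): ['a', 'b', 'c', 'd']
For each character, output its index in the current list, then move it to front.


MTF encoding:
'a': index 0 in ['a', 'b', 'c', 'd'] -> ['a', 'b', 'c', 'd']
'd': index 3 in ['a', 'b', 'c', 'd'] -> ['d', 'a', 'b', 'c']
'd': index 0 in ['d', 'a', 'b', 'c'] -> ['d', 'a', 'b', 'c']
'b': index 2 in ['d', 'a', 'b', 'c'] -> ['b', 'd', 'a', 'c']
'b': index 0 in ['b', 'd', 'a', 'c'] -> ['b', 'd', 'a', 'c']
'd': index 1 in ['b', 'd', 'a', 'c'] -> ['d', 'b', 'a', 'c']
'd': index 0 in ['d', 'b', 'a', 'c'] -> ['d', 'b', 'a', 'c']
'c': index 3 in ['d', 'b', 'a', 'c'] -> ['c', 'd', 'b', 'a']
'b': index 2 in ['c', 'd', 'b', 'a'] -> ['b', 'c', 'd', 'a']
'a': index 3 in ['b', 'c', 'd', 'a'] -> ['a', 'b', 'c', 'd']
'a': index 0 in ['a', 'b', 'c', 'd'] -> ['a', 'b', 'c', 'd']


Output: [0, 3, 0, 2, 0, 1, 0, 3, 2, 3, 0]


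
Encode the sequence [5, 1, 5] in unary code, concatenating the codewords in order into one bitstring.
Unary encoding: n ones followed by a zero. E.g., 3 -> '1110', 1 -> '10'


Encode each number as n ones followed by a terminating 0:
  5 -> 111110 (6 bits)
  1 -> 10 (2 bits)
  5 -> 111110 (6 bits)
Total length = 6 + 2 + 6 = 14 bits.

Unary([5, 1, 5]) = 11111010111110 (14 bits)


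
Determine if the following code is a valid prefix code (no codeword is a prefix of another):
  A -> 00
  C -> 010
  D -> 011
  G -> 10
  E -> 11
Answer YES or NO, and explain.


Checking each pair (does one codeword prefix another?):
  A='00' vs C='010': no prefix
  A='00' vs D='011': no prefix
  A='00' vs G='10': no prefix
  A='00' vs E='11': no prefix
  C='010' vs A='00': no prefix
  C='010' vs D='011': no prefix
  C='010' vs G='10': no prefix
  C='010' vs E='11': no prefix
  D='011' vs A='00': no prefix
  D='011' vs C='010': no prefix
  D='011' vs G='10': no prefix
  D='011' vs E='11': no prefix
  G='10' vs A='00': no prefix
  G='10' vs C='010': no prefix
  G='10' vs D='011': no prefix
  G='10' vs E='11': no prefix
  E='11' vs A='00': no prefix
  E='11' vs C='010': no prefix
  E='11' vs D='011': no prefix
  E='11' vs G='10': no prefix
No violation found over all pairs.

YES -- this is a valid prefix code. No codeword is a prefix of any other codeword.


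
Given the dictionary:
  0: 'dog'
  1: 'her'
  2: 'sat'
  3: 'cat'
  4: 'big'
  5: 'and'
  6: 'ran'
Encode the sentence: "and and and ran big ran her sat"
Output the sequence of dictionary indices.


Look up each word in the dictionary:
  'and' -> 5
  'and' -> 5
  'and' -> 5
  'ran' -> 6
  'big' -> 4
  'ran' -> 6
  'her' -> 1
  'sat' -> 2

Encoded: [5, 5, 5, 6, 4, 6, 1, 2]


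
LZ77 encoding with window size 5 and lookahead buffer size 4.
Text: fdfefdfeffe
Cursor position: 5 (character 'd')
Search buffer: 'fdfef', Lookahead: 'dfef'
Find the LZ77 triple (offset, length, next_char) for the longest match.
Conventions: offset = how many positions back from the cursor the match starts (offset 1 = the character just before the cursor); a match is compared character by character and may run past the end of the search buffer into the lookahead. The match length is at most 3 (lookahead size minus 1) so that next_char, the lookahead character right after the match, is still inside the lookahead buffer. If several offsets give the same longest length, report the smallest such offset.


Try each offset into the search buffer:
  offset=1 (pos 4, char 'f'): match length 0
  offset=2 (pos 3, char 'e'): match length 0
  offset=3 (pos 2, char 'f'): match length 0
  offset=4 (pos 1, char 'd'): match length 3
  offset=5 (pos 0, char 'f'): match length 0
Longest match has length 3 at offset 4.
next_char = character at position 5 + 3 = 8 -> 'f'

Best match: offset=4, length=3 (matching 'dfe' starting at position 1)
LZ77 triple: (4, 3, 'f')


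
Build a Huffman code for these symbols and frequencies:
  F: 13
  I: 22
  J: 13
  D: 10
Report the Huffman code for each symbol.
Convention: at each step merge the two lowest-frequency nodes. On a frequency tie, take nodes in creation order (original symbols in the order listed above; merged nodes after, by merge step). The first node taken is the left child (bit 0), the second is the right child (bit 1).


Huffman tree construction:
Step 1: Merge D(10) + F(13) = 23
Step 2: Merge J(13) + I(22) = 35
Step 3: Merge (D+F)(23) + (J+I)(35) = 58
Read each symbol's code off the tree from the root (left child = 0, right child = 1).

Codes:
  F: 01 (length 2)
  I: 11 (length 2)
  J: 10 (length 2)
  D: 00 (length 2)
Average code length: 116/58 = 2.0000 bits/symbol


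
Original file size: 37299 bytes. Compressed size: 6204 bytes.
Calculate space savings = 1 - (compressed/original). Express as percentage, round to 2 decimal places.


ratio = compressed/original = 6204/37299 = 0.166332
savings = 1 - ratio = 1 - 0.166332 = 0.833668
as a percentage: 0.833668 * 100 = 83.37%

Space savings = 1 - 6204/37299 = 83.37%


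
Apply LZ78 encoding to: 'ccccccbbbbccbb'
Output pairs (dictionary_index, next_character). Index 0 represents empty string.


LZ78 encoding steps:
Dictionary: {0: ''}
Step 1: w='' (idx 0), next='c' -> output (0, 'c'), add 'c' as idx 1
Step 2: w='c' (idx 1), next='c' -> output (1, 'c'), add 'cc' as idx 2
Step 3: w='cc' (idx 2), next='c' -> output (2, 'c'), add 'ccc' as idx 3
Step 4: w='' (idx 0), next='b' -> output (0, 'b'), add 'b' as idx 4
Step 5: w='b' (idx 4), next='b' -> output (4, 'b'), add 'bb' as idx 5
Step 6: w='b' (idx 4), next='c' -> output (4, 'c'), add 'bc' as idx 6
Step 7: w='c' (idx 1), next='b' -> output (1, 'b'), add 'cb' as idx 7
Step 8: w='b' (idx 4), end of input -> output (4, '')


Encoded: [(0, 'c'), (1, 'c'), (2, 'c'), (0, 'b'), (4, 'b'), (4, 'c'), (1, 'b'), (4, '')]


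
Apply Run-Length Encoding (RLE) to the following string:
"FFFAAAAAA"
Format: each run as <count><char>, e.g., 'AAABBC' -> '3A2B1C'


Scanning runs left to right:
  i=0: run of 'F' x 3 -> '3F'
  i=3: run of 'A' x 6 -> '6A'

RLE = 3F6A


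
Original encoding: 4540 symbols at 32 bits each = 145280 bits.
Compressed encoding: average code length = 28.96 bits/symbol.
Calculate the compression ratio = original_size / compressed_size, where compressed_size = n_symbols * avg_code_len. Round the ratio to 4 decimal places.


original_size = n_symbols * orig_bits = 4540 * 32 = 145280 bits
compressed_size = n_symbols * avg_code_len = 4540 * 28.96 = 131478.4 bits
ratio = original_size / compressed_size = 145280 / 131478.4 = 1.105

Compression ratio = 1.105


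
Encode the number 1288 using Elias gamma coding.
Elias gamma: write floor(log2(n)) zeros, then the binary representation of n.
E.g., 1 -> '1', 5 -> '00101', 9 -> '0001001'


num_bits = floor(log2(1288)) + 1 = 11
leading_zeros = num_bits - 1 = 10
binary(1288) = 10100001000

Elias gamma(1288) = '0000000000' + '10100001000' = 000000000010100001000 (21 bits)


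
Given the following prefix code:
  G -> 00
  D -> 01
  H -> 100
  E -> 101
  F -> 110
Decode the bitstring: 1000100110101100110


Decoding step by step:
Bits 100 -> H
Bits 01 -> D
Bits 00 -> G
Bits 110 -> F
Bits 101 -> E
Bits 100 -> H
Bits 110 -> F


Decoded message: HDGFEHF


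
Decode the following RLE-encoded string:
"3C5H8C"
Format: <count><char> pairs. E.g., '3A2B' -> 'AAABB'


Expanding each <count><char> pair:
  3C -> 'CCC'
  5H -> 'HHHHH'
  8C -> 'CCCCCCCC'

Decoded = CCCHHHHHCCCCCCCC


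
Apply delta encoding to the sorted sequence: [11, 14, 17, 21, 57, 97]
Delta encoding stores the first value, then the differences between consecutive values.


First value: 11
Deltas:
  14 - 11 = 3
  17 - 14 = 3
  21 - 17 = 4
  57 - 21 = 36
  97 - 57 = 40


Delta encoded: [11, 3, 3, 4, 36, 40]


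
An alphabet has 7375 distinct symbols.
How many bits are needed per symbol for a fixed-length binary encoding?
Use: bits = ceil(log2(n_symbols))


log2(7375) = 12.8484
Bracket: 2^12 = 4096 < 7375 <= 2^13 = 8192
So ceil(log2(7375)) = 13

bits = ceil(log2(7375)) = ceil(12.8484) = 13 bits


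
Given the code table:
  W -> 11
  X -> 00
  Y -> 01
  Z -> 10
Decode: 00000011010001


Decoding:
00 -> X
00 -> X
00 -> X
11 -> W
01 -> Y
00 -> X
01 -> Y


Result: XXXWYXY


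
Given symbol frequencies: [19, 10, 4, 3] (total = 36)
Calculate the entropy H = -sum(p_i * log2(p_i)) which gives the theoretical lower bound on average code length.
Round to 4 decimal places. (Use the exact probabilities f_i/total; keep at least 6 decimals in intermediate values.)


Per-symbol terms -p_i * log2(p_i) with p_i = f_i/36:
  p = 19/36 = 0.527778: log2(p) = -0.921997, -p*log2(p) = 0.486610
  p = 10/36 = 0.277778: log2(p) = -1.847997, -p*log2(p) = 0.513332
  p = 4/36 = 0.111111: log2(p) = -3.169925, -p*log2(p) = 0.352214
  p = 3/36 = 0.083333: log2(p) = -3.584963, -p*log2(p) = 0.298747
H = 0.486610 + 0.513332 + 0.352214 + 0.298747 = 1.650903

H = 1.6509 bits/symbol


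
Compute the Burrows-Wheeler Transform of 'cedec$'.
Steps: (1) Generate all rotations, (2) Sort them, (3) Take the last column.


Rotations (sorted):
  0: $cedec -> last char: c
  1: c$cede -> last char: e
  2: cedec$ -> last char: $
  3: dec$ce -> last char: e
  4: ec$ced -> last char: d
  5: edec$c -> last char: c


BWT = ce$edc


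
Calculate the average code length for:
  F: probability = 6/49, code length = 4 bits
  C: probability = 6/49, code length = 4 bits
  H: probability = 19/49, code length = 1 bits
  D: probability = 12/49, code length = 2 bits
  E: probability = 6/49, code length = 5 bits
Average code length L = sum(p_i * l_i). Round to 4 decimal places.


Weighted contributions p_i * l_i:
  F: (6/49) * 4 = 24/49
  C: (6/49) * 4 = 24/49
  H: (19/49) * 1 = 19/49
  D: (12/49) * 2 = 24/49
  E: (6/49) * 5 = 30/49
Sum = (24 + 24 + 19 + 24 + 30)/49 = 121/49

L = 121/49 = 2.4694 bits/symbol


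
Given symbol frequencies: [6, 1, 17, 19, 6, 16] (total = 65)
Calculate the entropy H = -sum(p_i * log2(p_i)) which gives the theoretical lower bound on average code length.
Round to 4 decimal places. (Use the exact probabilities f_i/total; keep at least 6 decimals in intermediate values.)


Per-symbol terms -p_i * log2(p_i) with p_i = f_i/65:
  p = 6/65 = 0.092308: log2(p) = -3.437405, -p*log2(p) = 0.317299
  p = 1/65 = 0.015385: log2(p) = -6.022368, -p*log2(p) = 0.092652
  p = 17/65 = 0.261538: log2(p) = -1.934905, -p*log2(p) = 0.506052
  p = 19/65 = 0.292308: log2(p) = -1.774440, -p*log2(p) = 0.518683
  p = 6/65 = 0.092308: log2(p) = -3.437405, -p*log2(p) = 0.317299
  p = 16/65 = 0.246154: log2(p) = -2.022368, -p*log2(p) = 0.497814
H = 0.317299 + 0.092652 + 0.506052 + 0.518683 + 0.317299 + 0.497814 = 2.249799

H = 2.2498 bits/symbol


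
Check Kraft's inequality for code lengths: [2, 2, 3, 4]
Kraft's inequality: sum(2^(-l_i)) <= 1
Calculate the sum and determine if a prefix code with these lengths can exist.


Sum = 2^(-2) + 2^(-2) + 2^(-3) + 2^(-4)
    = 0.25 + 0.25 + 0.125 + 0.0625
    = 11/16 = 0.6875
Since 0.6875 <= 1, Kraft's inequality IS satisfied.
A prefix code with these lengths CAN exist.

Kraft sum = 0.6875. Satisfied.
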